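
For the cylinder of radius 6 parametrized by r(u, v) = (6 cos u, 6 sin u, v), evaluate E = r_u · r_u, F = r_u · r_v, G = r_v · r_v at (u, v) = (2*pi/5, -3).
E = 36;  F = 0;  G = 1

Partials: r_u = (-6*sin(u), 6*cos(u), 0), r_v = (0, 0, 1). As functions of (u, v):
  E = r_u · r_u = 36,
  F = r_u · r_v = 0,
  G = r_v · r_v = 1.
Evaluating at (u, v) = (2*pi/5, -3): E = 36, F = 0, G = 1.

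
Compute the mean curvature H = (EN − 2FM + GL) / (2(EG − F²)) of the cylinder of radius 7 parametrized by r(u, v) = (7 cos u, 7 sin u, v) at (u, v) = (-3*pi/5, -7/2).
H = -1/14

With E = 49, F = 0, G = 1, L = -7, M = 0, N = 0, assemble
  H = (EN − 2FM + GL) / (2(EG − F²)) = -1/14.
At (u, v) = (-3*pi/5, -7/2): H = -1/14.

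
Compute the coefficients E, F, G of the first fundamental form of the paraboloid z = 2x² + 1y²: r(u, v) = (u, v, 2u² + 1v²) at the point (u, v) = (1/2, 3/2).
E = 5;  F = 6;  G = 10

Partials: r_u = (1, 0, 4*u), r_v = (0, 1, 2*v). As functions of (u, v):
  E = r_u · r_u = 16*u^2 + 1,
  F = r_u · r_v = 8*u*v,
  G = r_v · r_v = 4*v^2 + 1.
Evaluating at (u, v) = (1/2, 3/2): E = 5, F = 6, G = 10.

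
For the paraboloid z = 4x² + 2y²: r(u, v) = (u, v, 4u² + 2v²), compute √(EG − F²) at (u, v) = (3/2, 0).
√(EG − F²)|_{(3/2, 0)} = sqrt(145)

E = 64*u^2 + 1, F = 32*u*v, G = 16*v^2 + 1; EG − F² = 64*u^2 + 16*v^2 + 1; √(EG − F²) = sqrt(64*u^2 + 16*v^2 + 1). At the given point: sqrt(145).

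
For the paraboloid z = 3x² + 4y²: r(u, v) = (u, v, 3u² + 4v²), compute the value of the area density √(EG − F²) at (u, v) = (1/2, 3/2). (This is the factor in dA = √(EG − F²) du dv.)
√(EG − F²)|_{(1/2, 3/2)} = sqrt(154)

E = 36*u^2 + 1, F = 48*u*v, G = 64*v^2 + 1, so EG − F² = 36*u^2 + 64*v^2 + 1. Taking the positive square root: √(EG − F²) = sqrt(36*u^2 + 64*v^2 + 1). At (u, v) = (1/2, 3/2): sqrt(154).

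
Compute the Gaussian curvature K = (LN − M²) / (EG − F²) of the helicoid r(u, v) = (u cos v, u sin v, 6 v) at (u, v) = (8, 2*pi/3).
K = -9/2500

Coefficients of the first fundamental form: E = 1, F = 0, G = u^2 + 36.
Coefficients of the second fundamental form: L = 0, M = -6/sqrt(u^2 + 36), N = 0.
Assemble K = (LN − M²)/(EG − F²) = -36/(u^2 + 36)^2. At (u, v) = (8, 2*pi/3): K = -9/2500.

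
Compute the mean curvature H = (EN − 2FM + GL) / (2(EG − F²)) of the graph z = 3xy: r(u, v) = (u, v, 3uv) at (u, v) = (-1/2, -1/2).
H = -27*sqrt(22)/242

With E = 9*v^2 + 1, F = 9*u*v, G = 9*u^2 + 1, L = 0, M = 3/sqrt(9*u^2 + 9*v^2 + 1), N = 0, assemble
  H = (EN − 2FM + GL) / (2(EG − F²)) = -27*u*v/(9*u^2 + 9*v^2 + 1)^(3/2).
At (u, v) = (-1/2, -1/2): H = -27*sqrt(22)/242.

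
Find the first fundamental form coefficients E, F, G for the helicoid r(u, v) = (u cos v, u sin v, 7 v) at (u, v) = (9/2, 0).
E = 1;  F = 0;  G = 277/4

Partials: r_u = (cos(v), sin(v), 0), r_v = (-u*sin(v), u*cos(v), 7). As functions of (u, v):
  E = r_u · r_u = 1,
  F = r_u · r_v = 0,
  G = r_v · r_v = u^2 + 49.
Evaluating at (u, v) = (9/2, 0): E = 1, F = 0, G = 277/4.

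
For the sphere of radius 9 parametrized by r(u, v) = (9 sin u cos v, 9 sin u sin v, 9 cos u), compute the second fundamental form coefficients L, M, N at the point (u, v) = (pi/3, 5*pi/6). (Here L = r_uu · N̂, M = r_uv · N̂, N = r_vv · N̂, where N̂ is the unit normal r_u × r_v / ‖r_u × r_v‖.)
L = -9;  M = 0;  N = -27/4

Compute the unit normal N̂(u, v) = (sin(u)^2*cos(v)/Abs(sin(u)), sin(u)^2*sin(v)/Abs(sin(u)), sin(2*u)/(2*Abs(sin(u)))), and the second partials r_uu, r_uv, r_vv. Take dot products:
  L(u, v) = r_uu · N̂ = -9*sin(u)/Abs(sin(u)),
  M(u, v) = r_uv · N̂ = 0,
  N(u, v) = r_vv · N̂ = -9*sin(u)^3/Abs(sin(u)).
Evaluating at (u, v) = (pi/3, 5*pi/6):
  L = -9, M = 0, N = -27/4.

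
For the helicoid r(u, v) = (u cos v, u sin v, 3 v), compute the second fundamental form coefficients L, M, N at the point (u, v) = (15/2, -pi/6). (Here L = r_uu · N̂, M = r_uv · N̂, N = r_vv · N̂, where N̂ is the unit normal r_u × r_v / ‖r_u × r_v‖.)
L = 0;  M = -2*sqrt(29)/29;  N = 0

Compute the unit normal N̂(u, v) = (3*sin(v)/sqrt(u^2 + 9), -3*cos(v)/sqrt(u^2 + 9), u/sqrt(u^2 + 9)), and the second partials r_uu, r_uv, r_vv. Take dot products:
  L(u, v) = r_uu · N̂ = 0,
  M(u, v) = r_uv · N̂ = -3/sqrt(u^2 + 9),
  N(u, v) = r_vv · N̂ = 0.
Evaluating at (u, v) = (15/2, -pi/6):
  L = 0, M = -2*sqrt(29)/29, N = 0.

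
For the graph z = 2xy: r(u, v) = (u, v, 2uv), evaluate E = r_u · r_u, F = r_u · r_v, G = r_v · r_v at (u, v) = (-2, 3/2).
E = 10;  F = -12;  G = 17

Partials: r_u = (1, 0, 2*v), r_v = (0, 1, 2*u). As functions of (u, v):
  E = r_u · r_u = 4*v^2 + 1,
  F = r_u · r_v = 4*u*v,
  G = r_v · r_v = 4*u^2 + 1.
Evaluating at (u, v) = (-2, 3/2): E = 10, F = -12, G = 17.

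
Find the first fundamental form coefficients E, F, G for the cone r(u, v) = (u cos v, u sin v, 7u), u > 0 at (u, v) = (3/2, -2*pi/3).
E = 50;  F = 0;  G = 9/4

Partials: r_u = (cos(v), sin(v), 7), r_v = (-u*sin(v), u*cos(v), 0). As functions of (u, v):
  E = r_u · r_u = 50,
  F = r_u · r_v = 0,
  G = r_v · r_v = u^2.
Evaluating at (u, v) = (3/2, -2*pi/3): E = 50, F = 0, G = 9/4.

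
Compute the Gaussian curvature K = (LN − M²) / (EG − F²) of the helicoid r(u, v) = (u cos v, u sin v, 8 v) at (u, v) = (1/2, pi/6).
K = -1024/66049

Coefficients of the first fundamental form: E = 1, F = 0, G = u^2 + 64.
Coefficients of the second fundamental form: L = 0, M = -8/sqrt(u^2 + 64), N = 0.
Assemble K = (LN − M²)/(EG − F²) = -64/(u^2 + 64)^2. At (u, v) = (1/2, pi/6): K = -1024/66049.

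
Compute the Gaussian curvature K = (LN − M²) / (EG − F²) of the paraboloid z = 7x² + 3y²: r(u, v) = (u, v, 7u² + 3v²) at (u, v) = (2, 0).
K = 84/616225

Coefficients of the first fundamental form: E = 196*u^2 + 1, F = 84*u*v, G = 36*v^2 + 1.
Coefficients of the second fundamental form: L = 14/sqrt(196*u^2 + 36*v^2 + 1), M = 0, N = 6/sqrt(196*u^2 + 36*v^2 + 1).
Assemble K = (LN − M²)/(EG − F²) = 84/(38416*u^4 + 14112*u^2*v^2 + 392*u^2 + 1296*v^4 + 72*v^2 + 1). At (u, v) = (2, 0): K = 84/616225.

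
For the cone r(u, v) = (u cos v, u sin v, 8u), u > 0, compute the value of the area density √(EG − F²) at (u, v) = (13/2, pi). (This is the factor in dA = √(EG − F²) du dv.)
√(EG − F²)|_{(13/2, pi)} = 13*sqrt(65)/2

E = 65, F = 0, G = u^2, so EG − F² = 65*u^2. Taking the positive square root: √(EG − F²) = sqrt(65)*Abs(u). At (u, v) = (13/2, pi): 13*sqrt(65)/2.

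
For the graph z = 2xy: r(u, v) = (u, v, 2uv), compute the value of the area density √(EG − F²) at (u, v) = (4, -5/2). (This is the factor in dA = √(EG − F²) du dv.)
√(EG − F²)|_{(4, -5/2)} = 3*sqrt(10)

E = 4*v^2 + 1, F = 4*u*v, G = 4*u^2 + 1, so EG − F² = 4*u^2 + 4*v^2 + 1. Taking the positive square root: √(EG − F²) = sqrt(4*u^2 + 4*v^2 + 1). At (u, v) = (4, -5/2): 3*sqrt(10).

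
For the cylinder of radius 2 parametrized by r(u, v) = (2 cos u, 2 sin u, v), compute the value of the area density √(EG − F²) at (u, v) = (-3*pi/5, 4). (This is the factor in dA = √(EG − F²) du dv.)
√(EG − F²)|_{(-3*pi/5, 4)} = 2

E = 4, F = 0, G = 1, so EG − F² = 4. Taking the positive square root: √(EG − F²) = 2. At (u, v) = (-3*pi/5, 4): 2.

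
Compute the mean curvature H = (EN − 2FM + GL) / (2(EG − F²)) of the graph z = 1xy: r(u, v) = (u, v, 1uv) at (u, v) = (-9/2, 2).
H = 72*sqrt(101)/10201

With E = v^2 + 1, F = u*v, G = u^2 + 1, L = 0, M = 1/sqrt(u^2 + v^2 + 1), N = 0, assemble
  H = (EN − 2FM + GL) / (2(EG − F²)) = -u*v/(u^2 + v^2 + 1)^(3/2).
At (u, v) = (-9/2, 2): H = 72*sqrt(101)/10201.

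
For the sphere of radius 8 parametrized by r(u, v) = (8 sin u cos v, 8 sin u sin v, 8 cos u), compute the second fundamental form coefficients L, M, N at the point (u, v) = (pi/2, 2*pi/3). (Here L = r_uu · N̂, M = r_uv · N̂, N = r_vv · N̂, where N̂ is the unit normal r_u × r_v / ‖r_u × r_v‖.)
L = -8;  M = 0;  N = -8

Compute the unit normal N̂(u, v) = (sin(u)^2*cos(v)/Abs(sin(u)), sin(u)^2*sin(v)/Abs(sin(u)), sin(2*u)/(2*Abs(sin(u)))), and the second partials r_uu, r_uv, r_vv. Take dot products:
  L(u, v) = r_uu · N̂ = -8*sin(u)/Abs(sin(u)),
  M(u, v) = r_uv · N̂ = 0,
  N(u, v) = r_vv · N̂ = -8*sin(u)^3/Abs(sin(u)).
Evaluating at (u, v) = (pi/2, 2*pi/3):
  L = -8, M = 0, N = -8.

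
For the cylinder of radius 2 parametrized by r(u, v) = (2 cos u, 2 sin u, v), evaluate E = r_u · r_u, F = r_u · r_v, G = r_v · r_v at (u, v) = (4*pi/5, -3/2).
E = 4;  F = 0;  G = 1

Partials: r_u = (-2*sin(u), 2*cos(u), 0), r_v = (0, 0, 1). As functions of (u, v):
  E = r_u · r_u = 4,
  F = r_u · r_v = 0,
  G = r_v · r_v = 1.
Evaluating at (u, v) = (4*pi/5, -3/2): E = 4, F = 0, G = 1.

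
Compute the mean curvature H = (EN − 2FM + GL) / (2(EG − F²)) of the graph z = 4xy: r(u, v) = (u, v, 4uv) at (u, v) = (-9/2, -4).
H = -1152*sqrt(581)/337561

With E = 16*v^2 + 1, F = 16*u*v, G = 16*u^2 + 1, L = 0, M = 4/sqrt(16*u^2 + 16*v^2 + 1), N = 0, assemble
  H = (EN − 2FM + GL) / (2(EG − F²)) = -64*u*v/(16*u^2 + 16*v^2 + 1)^(3/2).
At (u, v) = (-9/2, -4): H = -1152*sqrt(581)/337561.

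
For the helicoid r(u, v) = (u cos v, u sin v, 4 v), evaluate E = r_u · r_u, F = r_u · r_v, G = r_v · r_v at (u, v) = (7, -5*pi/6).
E = 1;  F = 0;  G = 65

Partials: r_u = (cos(v), sin(v), 0), r_v = (-u*sin(v), u*cos(v), 4). As functions of (u, v):
  E = r_u · r_u = 1,
  F = r_u · r_v = 0,
  G = r_v · r_v = u^2 + 16.
Evaluating at (u, v) = (7, -5*pi/6): E = 1, F = 0, G = 65.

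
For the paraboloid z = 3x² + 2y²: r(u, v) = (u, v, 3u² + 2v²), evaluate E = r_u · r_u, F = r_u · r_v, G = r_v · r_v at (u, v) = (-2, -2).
E = 145;  F = 96;  G = 65

Partials: r_u = (1, 0, 6*u), r_v = (0, 1, 4*v). As functions of (u, v):
  E = r_u · r_u = 36*u^2 + 1,
  F = r_u · r_v = 24*u*v,
  G = r_v · r_v = 16*v^2 + 1.
Evaluating at (u, v) = (-2, -2): E = 145, F = 96, G = 65.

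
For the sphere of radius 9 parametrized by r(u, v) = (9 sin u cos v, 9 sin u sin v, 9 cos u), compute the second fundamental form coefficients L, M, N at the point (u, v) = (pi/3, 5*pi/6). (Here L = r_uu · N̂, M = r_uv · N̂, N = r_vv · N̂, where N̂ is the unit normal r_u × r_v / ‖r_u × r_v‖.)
L = -9;  M = 0;  N = -27/4

Compute the unit normal N̂(u, v) = (sin(u)^2*cos(v)/Abs(sin(u)), sin(u)^2*sin(v)/Abs(sin(u)), sin(2*u)/(2*Abs(sin(u)))), and the second partials r_uu, r_uv, r_vv. Take dot products:
  L(u, v) = r_uu · N̂ = -9*sin(u)/Abs(sin(u)),
  M(u, v) = r_uv · N̂ = 0,
  N(u, v) = r_vv · N̂ = -9*sin(u)^3/Abs(sin(u)).
Evaluating at (u, v) = (pi/3, 5*pi/6):
  L = -9, M = 0, N = -27/4.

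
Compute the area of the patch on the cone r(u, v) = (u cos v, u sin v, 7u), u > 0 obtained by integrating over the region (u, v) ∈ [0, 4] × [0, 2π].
Area = 80*sqrt(2)*pi

Area = ∫∫ √(EG − F²) du dv with √(EG − F²) = 5*sqrt(2)*Abs(u). Integrating over [0, 4] × [0, 2π] gives 80*sqrt(2)*pi.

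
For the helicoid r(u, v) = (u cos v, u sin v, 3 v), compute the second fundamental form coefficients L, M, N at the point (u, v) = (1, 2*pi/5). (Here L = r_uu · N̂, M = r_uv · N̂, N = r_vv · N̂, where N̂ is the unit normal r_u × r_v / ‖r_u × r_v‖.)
L = 0;  M = -3*sqrt(10)/10;  N = 0

Compute the unit normal N̂(u, v) = (3*sin(v)/sqrt(u^2 + 9), -3*cos(v)/sqrt(u^2 + 9), u/sqrt(u^2 + 9)), and the second partials r_uu, r_uv, r_vv. Take dot products:
  L(u, v) = r_uu · N̂ = 0,
  M(u, v) = r_uv · N̂ = -3/sqrt(u^2 + 9),
  N(u, v) = r_vv · N̂ = 0.
Evaluating at (u, v) = (1, 2*pi/5):
  L = 0, M = -3*sqrt(10)/10, N = 0.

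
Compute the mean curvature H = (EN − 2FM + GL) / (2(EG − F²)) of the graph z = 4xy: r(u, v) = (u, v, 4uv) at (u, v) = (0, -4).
H = 0

With E = 16*v^2 + 1, F = 16*u*v, G = 16*u^2 + 1, L = 0, M = 4/sqrt(16*u^2 + 16*v^2 + 1), N = 0, assemble
  H = (EN − 2FM + GL) / (2(EG − F²)) = -64*u*v/(16*u^2 + 16*v^2 + 1)^(3/2).
At (u, v) = (0, -4): H = 0.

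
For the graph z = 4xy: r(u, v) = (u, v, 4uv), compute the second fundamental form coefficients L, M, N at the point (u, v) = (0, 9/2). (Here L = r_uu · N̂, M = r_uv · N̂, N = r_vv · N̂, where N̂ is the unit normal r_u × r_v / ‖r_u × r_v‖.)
L = 0;  M = 4*sqrt(13)/65;  N = 0

Compute the unit normal N̂(u, v) = (-4*v/sqrt(16*u^2 + 16*v^2 + 1), -4*u/sqrt(16*u^2 + 16*v^2 + 1), 1/sqrt(16*u^2 + 16*v^2 + 1)), and the second partials r_uu, r_uv, r_vv. Take dot products:
  L(u, v) = r_uu · N̂ = 0,
  M(u, v) = r_uv · N̂ = 4/sqrt(16*u^2 + 16*v^2 + 1),
  N(u, v) = r_vv · N̂ = 0.
Evaluating at (u, v) = (0, 9/2):
  L = 0, M = 4*sqrt(13)/65, N = 0.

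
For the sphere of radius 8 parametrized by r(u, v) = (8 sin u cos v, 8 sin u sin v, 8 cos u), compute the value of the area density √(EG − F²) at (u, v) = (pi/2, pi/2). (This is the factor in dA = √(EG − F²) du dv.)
√(EG − F²)|_{(pi/2, pi/2)} = 64

E = 64, F = 0, G = 64*sin(u)^2, so EG − F² = 4096*sin(u)^2. Taking the positive square root: √(EG − F²) = 64*Abs(sin(u)). At (u, v) = (pi/2, pi/2): 64.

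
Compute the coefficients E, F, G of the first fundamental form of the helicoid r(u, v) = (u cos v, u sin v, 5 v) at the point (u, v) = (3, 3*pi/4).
E = 1;  F = 0;  G = 34

Partials: r_u = (cos(v), sin(v), 0), r_v = (-u*sin(v), u*cos(v), 5). As functions of (u, v):
  E = r_u · r_u = 1,
  F = r_u · r_v = 0,
  G = r_v · r_v = u^2 + 25.
Evaluating at (u, v) = (3, 3*pi/4): E = 1, F = 0, G = 34.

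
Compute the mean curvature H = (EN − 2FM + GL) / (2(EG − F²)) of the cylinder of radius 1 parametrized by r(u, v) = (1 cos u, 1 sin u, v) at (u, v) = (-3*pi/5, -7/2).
H = -1/2

With E = 1, F = 0, G = 1, L = -1, M = 0, N = 0, assemble
  H = (EN − 2FM + GL) / (2(EG − F²)) = -1/2.
At (u, v) = (-3*pi/5, -7/2): H = -1/2.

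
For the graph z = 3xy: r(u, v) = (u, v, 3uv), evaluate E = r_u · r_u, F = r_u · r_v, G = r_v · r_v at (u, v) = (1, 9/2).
E = 733/4;  F = 81/2;  G = 10

Partials: r_u = (1, 0, 3*v), r_v = (0, 1, 3*u). As functions of (u, v):
  E = r_u · r_u = 9*v^2 + 1,
  F = r_u · r_v = 9*u*v,
  G = r_v · r_v = 9*u^2 + 1.
Evaluating at (u, v) = (1, 9/2): E = 733/4, F = 81/2, G = 10.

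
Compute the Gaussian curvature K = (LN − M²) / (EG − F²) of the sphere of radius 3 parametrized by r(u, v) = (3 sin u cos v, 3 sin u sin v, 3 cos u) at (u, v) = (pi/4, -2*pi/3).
K = 1/9

Coefficients of the first fundamental form: E = 9, F = 0, G = 9*sin(u)^2.
Coefficients of the second fundamental form: L = -3*sin(u)/Abs(sin(u)), M = 0, N = -3*sin(u)^3/Abs(sin(u)).
Assemble K = (LN − M²)/(EG − F²) = 1/9. At (u, v) = (pi/4, -2*pi/3): K = 1/9.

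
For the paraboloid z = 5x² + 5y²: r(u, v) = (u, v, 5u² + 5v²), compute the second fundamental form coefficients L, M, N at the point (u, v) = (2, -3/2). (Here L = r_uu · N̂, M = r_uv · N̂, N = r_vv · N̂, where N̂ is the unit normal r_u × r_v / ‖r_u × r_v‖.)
L = 5*sqrt(626)/313;  M = 0;  N = 5*sqrt(626)/313

Compute the unit normal N̂(u, v) = (-10*u/sqrt(100*u^2 + 100*v^2 + 1), -10*v/sqrt(100*u^2 + 100*v^2 + 1), 1/sqrt(100*u^2 + 100*v^2 + 1)), and the second partials r_uu, r_uv, r_vv. Take dot products:
  L(u, v) = r_uu · N̂ = 10/sqrt(100*u^2 + 100*v^2 + 1),
  M(u, v) = r_uv · N̂ = 0,
  N(u, v) = r_vv · N̂ = 10/sqrt(100*u^2 + 100*v^2 + 1).
Evaluating at (u, v) = (2, -3/2):
  L = 5*sqrt(626)/313, M = 0, N = 5*sqrt(626)/313.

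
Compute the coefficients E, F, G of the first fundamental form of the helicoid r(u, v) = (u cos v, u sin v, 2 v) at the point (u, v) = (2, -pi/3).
E = 1;  F = 0;  G = 8

Partials: r_u = (cos(v), sin(v), 0), r_v = (-u*sin(v), u*cos(v), 2). As functions of (u, v):
  E = r_u · r_u = 1,
  F = r_u · r_v = 0,
  G = r_v · r_v = u^2 + 4.
Evaluating at (u, v) = (2, -pi/3): E = 1, F = 0, G = 8.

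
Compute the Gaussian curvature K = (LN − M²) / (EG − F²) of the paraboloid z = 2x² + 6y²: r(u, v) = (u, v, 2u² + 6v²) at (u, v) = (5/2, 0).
K = 48/10201

Coefficients of the first fundamental form: E = 16*u^2 + 1, F = 48*u*v, G = 144*v^2 + 1.
Coefficients of the second fundamental form: L = 4/sqrt(16*u^2 + 144*v^2 + 1), M = 0, N = 12/sqrt(16*u^2 + 144*v^2 + 1).
Assemble K = (LN − M²)/(EG − F²) = 48/(256*u^4 + 4608*u^2*v^2 + 32*u^2 + 20736*v^4 + 288*v^2 + 1). At (u, v) = (5/2, 0): K = 48/10201.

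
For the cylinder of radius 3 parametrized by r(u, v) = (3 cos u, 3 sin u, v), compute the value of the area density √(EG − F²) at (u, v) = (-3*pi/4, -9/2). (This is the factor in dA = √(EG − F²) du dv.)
√(EG − F²)|_{(-3*pi/4, -9/2)} = 3

E = 9, F = 0, G = 1, so EG − F² = 9. Taking the positive square root: √(EG − F²) = 3. At (u, v) = (-3*pi/4, -9/2): 3.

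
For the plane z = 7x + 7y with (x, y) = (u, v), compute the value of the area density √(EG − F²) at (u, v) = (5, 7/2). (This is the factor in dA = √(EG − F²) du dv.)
√(EG − F²)|_{(5, 7/2)} = 3*sqrt(11)

E = 50, F = 49, G = 50, so EG − F² = 99. Taking the positive square root: √(EG − F²) = 3*sqrt(11). At (u, v) = (5, 7/2): 3*sqrt(11).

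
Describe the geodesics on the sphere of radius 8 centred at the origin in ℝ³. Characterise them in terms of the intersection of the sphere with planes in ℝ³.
Geodesics on the sphere of radius 8 are great circles — circles of radius 8 obtained as the intersection of the sphere with planes through the origin (the centre of the sphere).

A curve α(t) of nonzero constant speed on the sphere of radius 8 is a geodesic iff its acceleration α̈ is everywhere normal to the surface, i.e. parallel to the radial vector α(t). Then d/dt(α × α̇) = α̇ × α̇ + α × α̈ = 0, so α × α̇ is a constant vector n ≠ 0 and α(t) · n = 0 for all t: α lies in the plane through the origin with normal n. The intersection of that plane with the sphere is a circle of radius 8 (a great circle). Conversely, a great circle traversed at constant speed has centripetal acceleration pointing at the origin, hence normal to the sphere, so every great circle is a geodesic.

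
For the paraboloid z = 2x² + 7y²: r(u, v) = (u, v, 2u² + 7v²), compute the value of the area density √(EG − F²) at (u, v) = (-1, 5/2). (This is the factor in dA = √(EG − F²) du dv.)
√(EG − F²)|_{(-1, 5/2)} = 3*sqrt(138)

E = 16*u^2 + 1, F = 56*u*v, G = 196*v^2 + 1, so EG − F² = 16*u^2 + 196*v^2 + 1. Taking the positive square root: √(EG − F²) = sqrt(16*u^2 + 196*v^2 + 1). At (u, v) = (-1, 5/2): 3*sqrt(138).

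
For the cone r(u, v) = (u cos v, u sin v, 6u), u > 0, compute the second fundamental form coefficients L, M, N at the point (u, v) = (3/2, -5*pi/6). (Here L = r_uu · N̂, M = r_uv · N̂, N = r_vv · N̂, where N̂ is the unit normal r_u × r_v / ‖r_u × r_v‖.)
L = 0;  M = 0;  N = 9*sqrt(37)/37

Compute the unit normal N̂(u, v) = (-6*sqrt(37)*u*cos(v)/(37*Abs(u)), -6*sqrt(37)*u*sin(v)/(37*Abs(u)), sqrt(37)*u/(37*Abs(u))), and the second partials r_uu, r_uv, r_vv. Take dot products:
  L(u, v) = r_uu · N̂ = 0,
  M(u, v) = r_uv · N̂ = 0,
  N(u, v) = r_vv · N̂ = 6*sqrt(37)*u^2/(37*Abs(u)).
Evaluating at (u, v) = (3/2, -5*pi/6):
  L = 0, M = 0, N = 9*sqrt(37)/37.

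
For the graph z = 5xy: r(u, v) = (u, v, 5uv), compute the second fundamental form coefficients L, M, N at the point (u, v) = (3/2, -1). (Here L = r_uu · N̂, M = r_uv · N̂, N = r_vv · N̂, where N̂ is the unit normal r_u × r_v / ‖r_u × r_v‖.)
L = 0;  M = 10*sqrt(329)/329;  N = 0

Compute the unit normal N̂(u, v) = (-5*v/sqrt(25*u^2 + 25*v^2 + 1), -5*u/sqrt(25*u^2 + 25*v^2 + 1), 1/sqrt(25*u^2 + 25*v^2 + 1)), and the second partials r_uu, r_uv, r_vv. Take dot products:
  L(u, v) = r_uu · N̂ = 0,
  M(u, v) = r_uv · N̂ = 5/sqrt(25*u^2 + 25*v^2 + 1),
  N(u, v) = r_vv · N̂ = 0.
Evaluating at (u, v) = (3/2, -1):
  L = 0, M = 10*sqrt(329)/329, N = 0.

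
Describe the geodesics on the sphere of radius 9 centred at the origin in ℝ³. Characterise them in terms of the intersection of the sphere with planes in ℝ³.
Geodesics on the sphere of radius 9 are great circles — circles of radius 9 obtained as the intersection of the sphere with planes through the origin (the centre of the sphere).

A curve α(t) of nonzero constant speed on the sphere of radius 9 is a geodesic iff its acceleration α̈ is everywhere normal to the surface, i.e. parallel to the radial vector α(t). Then d/dt(α × α̇) = α̇ × α̇ + α × α̈ = 0, so α × α̇ is a constant vector n ≠ 0 and α(t) · n = 0 for all t: α lies in the plane through the origin with normal n. The intersection of that plane with the sphere is a circle of radius 9 (a great circle). Conversely, a great circle traversed at constant speed has centripetal acceleration pointing at the origin, hence normal to the sphere, so every great circle is a geodesic.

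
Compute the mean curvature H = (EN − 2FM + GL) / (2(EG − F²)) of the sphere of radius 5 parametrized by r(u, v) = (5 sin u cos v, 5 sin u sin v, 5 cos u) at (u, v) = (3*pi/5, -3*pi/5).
H = -1/5

With E = 25, F = 0, G = 25*sin(u)^2, L = -5*sin(u)/Abs(sin(u)), M = 0, N = -5*sin(u)^3/Abs(sin(u)), assemble
  H = (EN − 2FM + GL) / (2(EG − F²)) = -sin(u)/(5*Abs(sin(u))).
At (u, v) = (3*pi/5, -3*pi/5): H = -1/5.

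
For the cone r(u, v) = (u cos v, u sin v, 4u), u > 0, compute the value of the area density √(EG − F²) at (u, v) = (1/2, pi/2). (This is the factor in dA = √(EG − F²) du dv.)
√(EG − F²)|_{(1/2, pi/2)} = sqrt(17)/2

E = 17, F = 0, G = u^2, so EG − F² = 17*u^2. Taking the positive square root: √(EG − F²) = sqrt(17)*Abs(u). At (u, v) = (1/2, pi/2): sqrt(17)/2.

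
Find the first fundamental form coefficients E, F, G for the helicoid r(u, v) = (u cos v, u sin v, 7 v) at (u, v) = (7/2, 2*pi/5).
E = 1;  F = 0;  G = 245/4

Partials: r_u = (cos(v), sin(v), 0), r_v = (-u*sin(v), u*cos(v), 7). As functions of (u, v):
  E = r_u · r_u = 1,
  F = r_u · r_v = 0,
  G = r_v · r_v = u^2 + 49.
Evaluating at (u, v) = (7/2, 2*pi/5): E = 1, F = 0, G = 245/4.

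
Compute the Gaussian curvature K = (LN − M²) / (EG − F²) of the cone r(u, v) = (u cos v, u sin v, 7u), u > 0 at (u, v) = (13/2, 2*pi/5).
K = 0

Coefficients of the first fundamental form: E = 50, F = 0, G = u^2.
Coefficients of the second fundamental form: L = 0, M = 0, N = 7*sqrt(2)*u^2/(10*Abs(u)).
Assemble K = (LN − M²)/(EG − F²) = 0. At (u, v) = (13/2, 2*pi/5): K = 0.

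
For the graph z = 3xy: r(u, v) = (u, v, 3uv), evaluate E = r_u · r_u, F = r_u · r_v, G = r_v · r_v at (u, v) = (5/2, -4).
E = 145;  F = -90;  G = 229/4

Partials: r_u = (1, 0, 3*v), r_v = (0, 1, 3*u). As functions of (u, v):
  E = r_u · r_u = 9*v^2 + 1,
  F = r_u · r_v = 9*u*v,
  G = r_v · r_v = 9*u^2 + 1.
Evaluating at (u, v) = (5/2, -4): E = 145, F = -90, G = 229/4.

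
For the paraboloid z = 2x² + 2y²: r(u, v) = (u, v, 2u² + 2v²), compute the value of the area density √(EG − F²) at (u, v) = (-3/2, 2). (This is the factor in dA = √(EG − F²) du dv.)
√(EG − F²)|_{(-3/2, 2)} = sqrt(101)

E = 16*u^2 + 1, F = 16*u*v, G = 16*v^2 + 1, so EG − F² = 16*u^2 + 16*v^2 + 1. Taking the positive square root: √(EG − F²) = sqrt(16*u^2 + 16*v^2 + 1). At (u, v) = (-3/2, 2): sqrt(101).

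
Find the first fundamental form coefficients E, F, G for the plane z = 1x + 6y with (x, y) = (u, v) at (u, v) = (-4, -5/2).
E = 2;  F = 6;  G = 37

Partials: r_u = (1, 0, 1), r_v = (0, 1, 6). As functions of (u, v):
  E = r_u · r_u = 2,
  F = r_u · r_v = 6,
  G = r_v · r_v = 37.
Evaluating at (u, v) = (-4, -5/2): E = 2, F = 6, G = 37.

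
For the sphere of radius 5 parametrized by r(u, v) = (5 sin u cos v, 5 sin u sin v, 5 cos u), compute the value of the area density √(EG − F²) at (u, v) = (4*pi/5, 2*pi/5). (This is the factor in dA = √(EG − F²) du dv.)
√(EG − F²)|_{(4*pi/5, 2*pi/5)} = 25*sqrt(10 - 2*sqrt(5))/4

E = 25, F = 0, G = 25*sin(u)^2, so EG − F² = 625*sin(u)^2. Taking the positive square root: √(EG − F²) = 25*Abs(sin(u)). At (u, v) = (4*pi/5, 2*pi/5): 25*sqrt(10 - 2*sqrt(5))/4.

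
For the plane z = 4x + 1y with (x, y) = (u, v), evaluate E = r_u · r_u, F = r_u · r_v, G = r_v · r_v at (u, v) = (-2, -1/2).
E = 17;  F = 4;  G = 2

Partials: r_u = (1, 0, 4), r_v = (0, 1, 1). As functions of (u, v):
  E = r_u · r_u = 17,
  F = r_u · r_v = 4,
  G = r_v · r_v = 2.
Evaluating at (u, v) = (-2, -1/2): E = 17, F = 4, G = 2.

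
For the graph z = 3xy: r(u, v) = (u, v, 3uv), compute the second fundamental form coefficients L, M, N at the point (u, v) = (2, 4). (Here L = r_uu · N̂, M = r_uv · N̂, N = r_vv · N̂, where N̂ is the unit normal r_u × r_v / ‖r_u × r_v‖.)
L = 0;  M = 3*sqrt(181)/181;  N = 0

Compute the unit normal N̂(u, v) = (-3*v/sqrt(9*u^2 + 9*v^2 + 1), -3*u/sqrt(9*u^2 + 9*v^2 + 1), 1/sqrt(9*u^2 + 9*v^2 + 1)), and the second partials r_uu, r_uv, r_vv. Take dot products:
  L(u, v) = r_uu · N̂ = 0,
  M(u, v) = r_uv · N̂ = 3/sqrt(9*u^2 + 9*v^2 + 1),
  N(u, v) = r_vv · N̂ = 0.
Evaluating at (u, v) = (2, 4):
  L = 0, M = 3*sqrt(181)/181, N = 0.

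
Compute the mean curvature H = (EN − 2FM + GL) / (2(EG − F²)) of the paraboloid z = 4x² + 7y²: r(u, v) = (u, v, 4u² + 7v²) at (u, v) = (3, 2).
H = 7179*sqrt(1361)/1852321

With E = 64*u^2 + 1, F = 112*u*v, G = 196*v^2 + 1, L = 8/sqrt(64*u^2 + 196*v^2 + 1), M = 0, N = 14/sqrt(64*u^2 + 196*v^2 + 1), assemble
  H = (EN − 2FM + GL) / (2(EG − F²)) = (448*u^2 + 784*v^2 + 11)/(64*u^2 + 196*v^2 + 1)^(3/2).
At (u, v) = (3, 2): H = 7179*sqrt(1361)/1852321.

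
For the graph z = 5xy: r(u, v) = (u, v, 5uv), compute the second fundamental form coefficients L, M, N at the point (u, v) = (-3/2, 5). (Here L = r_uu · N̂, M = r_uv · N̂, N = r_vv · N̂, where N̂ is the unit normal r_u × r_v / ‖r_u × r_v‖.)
L = 0;  M = 10*sqrt(2729)/2729;  N = 0

Compute the unit normal N̂(u, v) = (-5*v/sqrt(25*u^2 + 25*v^2 + 1), -5*u/sqrt(25*u^2 + 25*v^2 + 1), 1/sqrt(25*u^2 + 25*v^2 + 1)), and the second partials r_uu, r_uv, r_vv. Take dot products:
  L(u, v) = r_uu · N̂ = 0,
  M(u, v) = r_uv · N̂ = 5/sqrt(25*u^2 + 25*v^2 + 1),
  N(u, v) = r_vv · N̂ = 0.
Evaluating at (u, v) = (-3/2, 5):
  L = 0, M = 10*sqrt(2729)/2729, N = 0.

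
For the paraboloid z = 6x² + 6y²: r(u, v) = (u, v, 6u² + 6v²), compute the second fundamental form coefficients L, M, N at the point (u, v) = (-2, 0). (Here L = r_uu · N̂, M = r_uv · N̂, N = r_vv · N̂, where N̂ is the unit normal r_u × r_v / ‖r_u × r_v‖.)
L = 12*sqrt(577)/577;  M = 0;  N = 12*sqrt(577)/577

Compute the unit normal N̂(u, v) = (-12*u/sqrt(144*u^2 + 144*v^2 + 1), -12*v/sqrt(144*u^2 + 144*v^2 + 1), 1/sqrt(144*u^2 + 144*v^2 + 1)), and the second partials r_uu, r_uv, r_vv. Take dot products:
  L(u, v) = r_uu · N̂ = 12/sqrt(144*u^2 + 144*v^2 + 1),
  M(u, v) = r_uv · N̂ = 0,
  N(u, v) = r_vv · N̂ = 12/sqrt(144*u^2 + 144*v^2 + 1).
Evaluating at (u, v) = (-2, 0):
  L = 12*sqrt(577)/577, M = 0, N = 12*sqrt(577)/577.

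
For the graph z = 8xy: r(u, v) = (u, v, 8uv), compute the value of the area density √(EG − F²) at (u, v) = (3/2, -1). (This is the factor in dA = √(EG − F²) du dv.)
√(EG − F²)|_{(3/2, -1)} = sqrt(209)

E = 64*v^2 + 1, F = 64*u*v, G = 64*u^2 + 1, so EG − F² = 64*u^2 + 64*v^2 + 1. Taking the positive square root: √(EG − F²) = sqrt(64*u^2 + 64*v^2 + 1). At (u, v) = (3/2, -1): sqrt(209).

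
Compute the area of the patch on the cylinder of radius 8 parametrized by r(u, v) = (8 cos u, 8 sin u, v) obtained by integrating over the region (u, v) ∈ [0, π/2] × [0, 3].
Area = 12*pi

Area = ∫∫ √(EG − F²) du dv with √(EG − F²) = 8. Integrating over [0, π/2] × [0, 3] gives 12*pi.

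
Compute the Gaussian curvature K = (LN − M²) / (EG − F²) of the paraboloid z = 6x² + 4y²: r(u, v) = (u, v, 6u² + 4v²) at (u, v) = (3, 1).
K = 96/1852321

Coefficients of the first fundamental form: E = 144*u^2 + 1, F = 96*u*v, G = 64*v^2 + 1.
Coefficients of the second fundamental form: L = 12/sqrt(144*u^2 + 64*v^2 + 1), M = 0, N = 8/sqrt(144*u^2 + 64*v^2 + 1).
Assemble K = (LN − M²)/(EG − F²) = 96/(20736*u^4 + 18432*u^2*v^2 + 288*u^2 + 4096*v^4 + 128*v^2 + 1). At (u, v) = (3, 1): K = 96/1852321.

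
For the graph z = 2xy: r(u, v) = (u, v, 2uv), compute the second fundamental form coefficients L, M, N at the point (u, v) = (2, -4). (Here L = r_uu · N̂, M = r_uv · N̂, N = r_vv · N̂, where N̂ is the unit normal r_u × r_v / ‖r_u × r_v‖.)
L = 0;  M = 2/9;  N = 0

Compute the unit normal N̂(u, v) = (-2*v/sqrt(4*u^2 + 4*v^2 + 1), -2*u/sqrt(4*u^2 + 4*v^2 + 1), 1/sqrt(4*u^2 + 4*v^2 + 1)), and the second partials r_uu, r_uv, r_vv. Take dot products:
  L(u, v) = r_uu · N̂ = 0,
  M(u, v) = r_uv · N̂ = 2/sqrt(4*u^2 + 4*v^2 + 1),
  N(u, v) = r_vv · N̂ = 0.
Evaluating at (u, v) = (2, -4):
  L = 0, M = 2/9, N = 0.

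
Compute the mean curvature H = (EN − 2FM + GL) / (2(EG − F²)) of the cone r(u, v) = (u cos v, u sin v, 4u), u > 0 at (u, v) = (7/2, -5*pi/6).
H = 4*sqrt(17)/119

With E = 17, F = 0, G = u^2, L = 0, M = 0, N = 4*sqrt(17)*u^2/(17*Abs(u)), assemble
  H = (EN − 2FM + GL) / (2(EG − F²)) = 2*sqrt(17)/(17*Abs(u)).
At (u, v) = (7/2, -5*pi/6): H = 4*sqrt(17)/119.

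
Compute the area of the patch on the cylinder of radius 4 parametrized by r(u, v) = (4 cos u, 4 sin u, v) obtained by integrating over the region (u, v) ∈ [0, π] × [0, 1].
Area = 4*pi

Area = ∫∫ √(EG − F²) du dv with √(EG − F²) = 4. Integrating over [0, π] × [0, 1] gives 4*pi.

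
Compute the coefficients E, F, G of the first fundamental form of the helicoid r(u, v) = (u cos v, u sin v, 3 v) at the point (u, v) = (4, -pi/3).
E = 1;  F = 0;  G = 25

Partials: r_u = (cos(v), sin(v), 0), r_v = (-u*sin(v), u*cos(v), 3). As functions of (u, v):
  E = r_u · r_u = 1,
  F = r_u · r_v = 0,
  G = r_v · r_v = u^2 + 9.
Evaluating at (u, v) = (4, -pi/3): E = 1, F = 0, G = 25.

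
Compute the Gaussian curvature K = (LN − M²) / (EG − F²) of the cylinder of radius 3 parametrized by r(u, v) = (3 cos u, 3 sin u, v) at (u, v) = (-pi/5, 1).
K = 0

Coefficients of the first fundamental form: E = 9, F = 0, G = 1.
Coefficients of the second fundamental form: L = -3, M = 0, N = 0.
Assemble K = (LN − M²)/(EG − F²) = 0. At (u, v) = (-pi/5, 1): K = 0.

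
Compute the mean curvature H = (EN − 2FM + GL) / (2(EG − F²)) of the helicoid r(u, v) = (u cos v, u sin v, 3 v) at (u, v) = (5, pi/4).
H = 0

With E = 1, F = 0, G = u^2 + 9, L = 0, M = -3/sqrt(u^2 + 9), N = 0, assemble
  H = (EN − 2FM + GL) / (2(EG − F²)) = 0.
At (u, v) = (5, pi/4): H = 0.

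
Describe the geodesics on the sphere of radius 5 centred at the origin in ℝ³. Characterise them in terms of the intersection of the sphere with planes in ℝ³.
Geodesics on the sphere of radius 5 are great circles — circles of radius 5 obtained as the intersection of the sphere with planes through the origin (the centre of the sphere).

A curve α(t) of nonzero constant speed on the sphere of radius 5 is a geodesic iff its acceleration α̈ is everywhere normal to the surface, i.e. parallel to the radial vector α(t). Then d/dt(α × α̇) = α̇ × α̇ + α × α̈ = 0, so α × α̇ is a constant vector n ≠ 0 and α(t) · n = 0 for all t: α lies in the plane through the origin with normal n. The intersection of that plane with the sphere is a circle of radius 5 (a great circle). Conversely, a great circle traversed at constant speed has centripetal acceleration pointing at the origin, hence normal to the sphere, so every great circle is a geodesic.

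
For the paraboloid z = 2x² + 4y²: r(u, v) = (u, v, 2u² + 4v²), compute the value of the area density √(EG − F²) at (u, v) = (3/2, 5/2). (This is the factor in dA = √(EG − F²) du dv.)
√(EG − F²)|_{(3/2, 5/2)} = sqrt(437)

E = 16*u^2 + 1, F = 32*u*v, G = 64*v^2 + 1, so EG − F² = 16*u^2 + 64*v^2 + 1. Taking the positive square root: √(EG − F²) = sqrt(16*u^2 + 64*v^2 + 1). At (u, v) = (3/2, 5/2): sqrt(437).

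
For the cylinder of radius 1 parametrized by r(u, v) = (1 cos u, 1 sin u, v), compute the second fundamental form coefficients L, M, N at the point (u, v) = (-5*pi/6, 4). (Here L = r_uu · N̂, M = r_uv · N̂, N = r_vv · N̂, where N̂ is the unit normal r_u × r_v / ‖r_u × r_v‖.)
L = -1;  M = 0;  N = 0

Compute the unit normal N̂(u, v) = (cos(u), sin(u), 0), and the second partials r_uu, r_uv, r_vv. Take dot products:
  L(u, v) = r_uu · N̂ = -1,
  M(u, v) = r_uv · N̂ = 0,
  N(u, v) = r_vv · N̂ = 0.
Evaluating at (u, v) = (-5*pi/6, 4):
  L = -1, M = 0, N = 0.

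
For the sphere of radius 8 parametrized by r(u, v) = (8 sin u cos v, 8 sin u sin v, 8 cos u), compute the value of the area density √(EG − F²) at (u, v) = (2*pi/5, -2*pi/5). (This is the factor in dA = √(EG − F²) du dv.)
√(EG − F²)|_{(2*pi/5, -2*pi/5)} = 16*sqrt(2*sqrt(5) + 10)

E = 64, F = 0, G = 64*sin(u)^2, so EG − F² = 4096*sin(u)^2. Taking the positive square root: √(EG − F²) = 64*Abs(sin(u)). At (u, v) = (2*pi/5, -2*pi/5): 16*sqrt(2*sqrt(5) + 10).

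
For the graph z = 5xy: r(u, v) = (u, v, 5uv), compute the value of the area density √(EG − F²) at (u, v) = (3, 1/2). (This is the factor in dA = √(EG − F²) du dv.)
√(EG − F²)|_{(3, 1/2)} = sqrt(929)/2

E = 25*v^2 + 1, F = 25*u*v, G = 25*u^2 + 1, so EG − F² = 25*u^2 + 25*v^2 + 1. Taking the positive square root: √(EG − F²) = sqrt(25*u^2 + 25*v^2 + 1). At (u, v) = (3, 1/2): sqrt(929)/2.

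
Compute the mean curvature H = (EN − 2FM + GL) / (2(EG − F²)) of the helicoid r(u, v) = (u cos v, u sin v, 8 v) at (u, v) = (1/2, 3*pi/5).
H = 0

With E = 1, F = 0, G = u^2 + 64, L = 0, M = -8/sqrt(u^2 + 64), N = 0, assemble
  H = (EN − 2FM + GL) / (2(EG − F²)) = 0.
At (u, v) = (1/2, 3*pi/5): H = 0.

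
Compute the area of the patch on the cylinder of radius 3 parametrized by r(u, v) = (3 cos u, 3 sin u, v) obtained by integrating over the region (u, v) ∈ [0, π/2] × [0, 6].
Area = 9*pi

Area = ∫∫ √(EG − F²) du dv with √(EG − F²) = 3. Integrating over [0, π/2] × [0, 6] gives 9*pi.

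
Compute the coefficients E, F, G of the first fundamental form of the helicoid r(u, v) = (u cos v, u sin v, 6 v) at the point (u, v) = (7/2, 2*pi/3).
E = 1;  F = 0;  G = 193/4

Partials: r_u = (cos(v), sin(v), 0), r_v = (-u*sin(v), u*cos(v), 6). As functions of (u, v):
  E = r_u · r_u = 1,
  F = r_u · r_v = 0,
  G = r_v · r_v = u^2 + 36.
Evaluating at (u, v) = (7/2, 2*pi/3): E = 1, F = 0, G = 193/4.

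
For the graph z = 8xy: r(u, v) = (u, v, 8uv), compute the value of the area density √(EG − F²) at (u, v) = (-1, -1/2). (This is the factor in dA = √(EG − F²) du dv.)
√(EG − F²)|_{(-1, -1/2)} = 9

E = 64*v^2 + 1, F = 64*u*v, G = 64*u^2 + 1, so EG − F² = 64*u^2 + 64*v^2 + 1. Taking the positive square root: √(EG − F²) = sqrt(64*u^2 + 64*v^2 + 1). At (u, v) = (-1, -1/2): 9.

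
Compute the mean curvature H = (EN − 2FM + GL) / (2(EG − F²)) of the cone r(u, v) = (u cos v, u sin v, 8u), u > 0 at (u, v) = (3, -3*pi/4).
H = 4*sqrt(65)/195

With E = 65, F = 0, G = u^2, L = 0, M = 0, N = 8*sqrt(65)*u^2/(65*Abs(u)), assemble
  H = (EN − 2FM + GL) / (2(EG − F²)) = 4*sqrt(65)/(65*Abs(u)).
At (u, v) = (3, -3*pi/4): H = 4*sqrt(65)/195.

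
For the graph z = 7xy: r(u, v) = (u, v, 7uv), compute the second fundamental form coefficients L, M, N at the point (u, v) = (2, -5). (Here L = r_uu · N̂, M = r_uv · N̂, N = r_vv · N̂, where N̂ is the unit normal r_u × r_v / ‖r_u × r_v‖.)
L = 0;  M = 7*sqrt(158)/474;  N = 0

Compute the unit normal N̂(u, v) = (-7*v/sqrt(49*u^2 + 49*v^2 + 1), -7*u/sqrt(49*u^2 + 49*v^2 + 1), 1/sqrt(49*u^2 + 49*v^2 + 1)), and the second partials r_uu, r_uv, r_vv. Take dot products:
  L(u, v) = r_uu · N̂ = 0,
  M(u, v) = r_uv · N̂ = 7/sqrt(49*u^2 + 49*v^2 + 1),
  N(u, v) = r_vv · N̂ = 0.
Evaluating at (u, v) = (2, -5):
  L = 0, M = 7*sqrt(158)/474, N = 0.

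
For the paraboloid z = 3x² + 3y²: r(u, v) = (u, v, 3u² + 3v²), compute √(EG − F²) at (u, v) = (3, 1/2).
√(EG − F²)|_{(3, 1/2)} = sqrt(334)

E = 36*u^2 + 1, F = 36*u*v, G = 36*v^2 + 1; EG − F² = 36*u^2 + 36*v^2 + 1; √(EG − F²) = sqrt(36*u^2 + 36*v^2 + 1). At the given point: sqrt(334).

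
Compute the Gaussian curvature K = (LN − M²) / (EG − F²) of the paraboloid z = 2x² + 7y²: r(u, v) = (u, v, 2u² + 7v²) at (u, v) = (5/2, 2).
K = 56/783225

Coefficients of the first fundamental form: E = 16*u^2 + 1, F = 56*u*v, G = 196*v^2 + 1.
Coefficients of the second fundamental form: L = 4/sqrt(16*u^2 + 196*v^2 + 1), M = 0, N = 14/sqrt(16*u^2 + 196*v^2 + 1).
Assemble K = (LN − M²)/(EG − F²) = 56/(256*u^4 + 6272*u^2*v^2 + 32*u^2 + 38416*v^4 + 392*v^2 + 1). At (u, v) = (5/2, 2): K = 56/783225.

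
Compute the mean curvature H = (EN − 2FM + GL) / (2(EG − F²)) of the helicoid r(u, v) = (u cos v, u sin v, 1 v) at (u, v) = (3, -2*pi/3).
H = 0

With E = 1, F = 0, G = u^2 + 1, L = 0, M = -1/sqrt(u^2 + 1), N = 0, assemble
  H = (EN − 2FM + GL) / (2(EG − F²)) = 0.
At (u, v) = (3, -2*pi/3): H = 0.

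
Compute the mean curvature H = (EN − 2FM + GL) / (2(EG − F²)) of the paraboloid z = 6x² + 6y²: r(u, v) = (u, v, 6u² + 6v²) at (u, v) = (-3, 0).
H = 7788*sqrt(1297)/1682209

With E = 144*u^2 + 1, F = 144*u*v, G = 144*v^2 + 1, L = 12/sqrt(144*u^2 + 144*v^2 + 1), M = 0, N = 12/sqrt(144*u^2 + 144*v^2 + 1), assemble
  H = (EN − 2FM + GL) / (2(EG − F²)) = 12*(72*u^2 + 72*v^2 + 1)/(144*u^2 + 144*v^2 + 1)^(3/2).
At (u, v) = (-3, 0): H = 7788*sqrt(1297)/1682209.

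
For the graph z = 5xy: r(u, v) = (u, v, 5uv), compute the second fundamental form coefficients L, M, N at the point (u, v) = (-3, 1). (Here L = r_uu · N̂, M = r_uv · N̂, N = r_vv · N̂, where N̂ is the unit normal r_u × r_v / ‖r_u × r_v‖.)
L = 0;  M = 5*sqrt(251)/251;  N = 0

Compute the unit normal N̂(u, v) = (-5*v/sqrt(25*u^2 + 25*v^2 + 1), -5*u/sqrt(25*u^2 + 25*v^2 + 1), 1/sqrt(25*u^2 + 25*v^2 + 1)), and the second partials r_uu, r_uv, r_vv. Take dot products:
  L(u, v) = r_uu · N̂ = 0,
  M(u, v) = r_uv · N̂ = 5/sqrt(25*u^2 + 25*v^2 + 1),
  N(u, v) = r_vv · N̂ = 0.
Evaluating at (u, v) = (-3, 1):
  L = 0, M = 5*sqrt(251)/251, N = 0.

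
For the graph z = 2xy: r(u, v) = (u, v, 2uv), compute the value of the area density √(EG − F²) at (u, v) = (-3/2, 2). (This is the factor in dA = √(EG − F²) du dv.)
√(EG − F²)|_{(-3/2, 2)} = sqrt(26)

E = 4*v^2 + 1, F = 4*u*v, G = 4*u^2 + 1, so EG − F² = 4*u^2 + 4*v^2 + 1. Taking the positive square root: √(EG − F²) = sqrt(4*u^2 + 4*v^2 + 1). At (u, v) = (-3/2, 2): sqrt(26).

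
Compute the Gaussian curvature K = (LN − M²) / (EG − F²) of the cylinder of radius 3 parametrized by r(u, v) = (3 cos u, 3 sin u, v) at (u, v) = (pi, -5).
K = 0

Coefficients of the first fundamental form: E = 9, F = 0, G = 1.
Coefficients of the second fundamental form: L = -3, M = 0, N = 0.
Assemble K = (LN − M²)/(EG − F²) = 0. At (u, v) = (pi, -5): K = 0.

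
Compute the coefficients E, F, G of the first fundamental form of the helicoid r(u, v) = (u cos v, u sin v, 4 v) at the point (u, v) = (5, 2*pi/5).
E = 1;  F = 0;  G = 41

Partials: r_u = (cos(v), sin(v), 0), r_v = (-u*sin(v), u*cos(v), 4). As functions of (u, v):
  E = r_u · r_u = 1,
  F = r_u · r_v = 0,
  G = r_v · r_v = u^2 + 16.
Evaluating at (u, v) = (5, 2*pi/5): E = 1, F = 0, G = 41.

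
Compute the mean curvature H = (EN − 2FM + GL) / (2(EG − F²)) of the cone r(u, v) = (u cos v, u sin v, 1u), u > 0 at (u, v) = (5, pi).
H = sqrt(2)/20

With E = 2, F = 0, G = u^2, L = 0, M = 0, N = sqrt(2)*u^2/(2*Abs(u)), assemble
  H = (EN − 2FM + GL) / (2(EG − F²)) = sqrt(2)/(4*Abs(u)).
At (u, v) = (5, pi): H = sqrt(2)/20.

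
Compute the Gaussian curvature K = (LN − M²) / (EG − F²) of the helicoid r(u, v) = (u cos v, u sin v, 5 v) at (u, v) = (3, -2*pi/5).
K = -25/1156

Coefficients of the first fundamental form: E = 1, F = 0, G = u^2 + 25.
Coefficients of the second fundamental form: L = 0, M = -5/sqrt(u^2 + 25), N = 0.
Assemble K = (LN − M²)/(EG − F²) = -25/(u^2 + 25)^2. At (u, v) = (3, -2*pi/5): K = -25/1156.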